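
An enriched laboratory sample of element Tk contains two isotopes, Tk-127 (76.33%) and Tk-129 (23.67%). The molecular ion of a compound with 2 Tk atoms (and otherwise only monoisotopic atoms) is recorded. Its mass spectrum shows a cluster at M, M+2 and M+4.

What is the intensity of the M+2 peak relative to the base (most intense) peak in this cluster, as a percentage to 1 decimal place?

62.0%

(0.7633 + 0.2367)^2 gives M 0.5826, M+2 0.3613, M+4 0.0560; the largest is M.
P(M) = C(2,0) × 0.7633^2 × 0.2367^0 = 1 × 0.58262689 × 1.0000 = 0.582627 (base)
P(M+2) = C(2,1) × 0.7633^1 × 0.2367^1 = 2 × 0.7633 × 0.2367 = 0.361346
Relative intensity = 0.361346 / 0.582627 × 100 = 62.0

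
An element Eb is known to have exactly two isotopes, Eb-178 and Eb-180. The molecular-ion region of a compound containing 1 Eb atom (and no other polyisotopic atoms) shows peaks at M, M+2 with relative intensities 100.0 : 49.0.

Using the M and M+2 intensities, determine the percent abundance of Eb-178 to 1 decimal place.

67.1%

Let p = fractional abundance of Eb-178. I(M+2)/I(M) = [C(1,1)·p^0·(1−p)] / p^1 = 1·(1−p)/p = 49.0/100.0 = 0.4900
(1−p)/p = 0.4900/1 = 0.4900  ⇒  p = 1/(1 + 0.4900) = 0.6711
Eb-178: 67.1%, Eb-180: 32.9%.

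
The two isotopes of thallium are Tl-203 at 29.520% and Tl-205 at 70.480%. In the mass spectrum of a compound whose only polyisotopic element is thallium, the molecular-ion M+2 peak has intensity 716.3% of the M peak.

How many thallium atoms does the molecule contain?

With n Tl atoms, P(M+2)/P(M) = C(n,1)·p^(n−1)q / p^n = n·q/p = n · 0.70480/0.29520.
n = 7.163 × 0.29520/0.70480 = 3.00 ≈ 3

3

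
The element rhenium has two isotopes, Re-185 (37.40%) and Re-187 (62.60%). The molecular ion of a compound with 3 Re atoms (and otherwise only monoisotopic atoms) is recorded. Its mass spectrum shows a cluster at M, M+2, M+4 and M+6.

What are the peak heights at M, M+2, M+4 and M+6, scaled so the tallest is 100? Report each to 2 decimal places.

Each Re atom is independently Re-185 (p = 0.3740) or Re-187 (q = 0.6260); the cluster is the binomial expansion (p + q)^3.
P(M) = 0.3740^3 = 0.052314
P(M+2) = 3 × 0.3740^2 × 0.6260^1 = 0.262687
P(M+4) = 3 × 0.3740^1 × 0.6260^2 = 0.439685
P(M+6) = 0.6260^3 = 0.245314
The M+4 peak is largest (0.439685); scaling to 100 gives 11.90 : 59.74 : 100.00 : 55.79.

11.90 : 59.74 : 100.00 : 55.79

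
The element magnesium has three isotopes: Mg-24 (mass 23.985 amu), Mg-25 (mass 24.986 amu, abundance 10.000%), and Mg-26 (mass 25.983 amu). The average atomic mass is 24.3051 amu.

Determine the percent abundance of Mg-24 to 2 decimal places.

Let x and y be the fractions of Mg-24 and Mg-26. Then x + y = 1 − 0.10000 = 0.90000 and 23.985x + 25.983y = 24.3051 − 0.10000×24.986 = 21.8065.
Substituting: 23.985x + 25.983(0.90000 − x) = 21.8065
(23.985 − 25.983)x = -1.5782  ⇒  x = 0.78989, y = 0.11011
Mg-24: 78.99%, Mg-26: 11.01%.

78.99%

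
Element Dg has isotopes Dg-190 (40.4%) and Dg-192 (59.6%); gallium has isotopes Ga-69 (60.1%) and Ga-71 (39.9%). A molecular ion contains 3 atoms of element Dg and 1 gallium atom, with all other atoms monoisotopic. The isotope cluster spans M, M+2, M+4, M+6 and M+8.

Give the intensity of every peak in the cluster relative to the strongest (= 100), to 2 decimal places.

10.56 : 53.76 : 100.00 : 79.70 : 22.51

Element Dg pattern (n=3): 0.06593926 : 0.29183021 : 0.43052179 : 0.21170874
Gallium pattern (n=1): 0.6010 : 0.3990
Convolve the two distributions (both contribute in 2-u steps):
  M: 0.06593926×0.6010 = 0.039629
  M+2: 0.06593926×0.3990 + 0.29183021×0.6010 = 0.201700
  M+4: 0.29183021×0.3990 + 0.43052179×0.6010 = 0.375184
  M+6: 0.43052179×0.3990 + 0.21170874×0.6010 = 0.299015
  M+8: 0.21170874×0.3990 = 0.084472
Scale to base peak (0.375184) = 100: 10.56 : 53.76 : 100.00 : 79.70 : 22.51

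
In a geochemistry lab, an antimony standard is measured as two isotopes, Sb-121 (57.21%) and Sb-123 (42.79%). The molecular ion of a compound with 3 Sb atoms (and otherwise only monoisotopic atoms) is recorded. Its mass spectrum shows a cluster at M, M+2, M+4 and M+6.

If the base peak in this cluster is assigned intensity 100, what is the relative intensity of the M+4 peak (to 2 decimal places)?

Binomial terms of (0.5721 + 0.4279)^3: M 0.1872, M+2 0.4202, M+4 0.3143, M+6 0.0783 → M+2 is the base peak.
P(M+2) = C(3,1) × 0.5721^2 × 0.4279^1 = 3 × 0.32729841 × 0.4279 = 0.420153 (base)
P(M+4) = C(3,2) × 0.5721^1 × 0.4279^2 = 3 × 0.5721 × 0.18309841 = 0.314252
Relative intensity = 0.314252 / 0.420153 × 100 = 74.79

74.79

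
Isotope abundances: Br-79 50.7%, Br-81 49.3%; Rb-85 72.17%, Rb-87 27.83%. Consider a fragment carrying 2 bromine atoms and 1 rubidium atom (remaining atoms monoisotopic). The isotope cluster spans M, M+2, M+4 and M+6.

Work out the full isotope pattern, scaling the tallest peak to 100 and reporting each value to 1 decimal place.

42.9 : 100.0 : 72.8 : 15.6

Bromine pattern (n=2): 0.257049 : 0.499902 : 0.243049
Rubidium pattern (n=1): 0.7217 : 0.2783
Convolve the two distributions (both contribute in 2-u steps):
  M: 0.257049×0.7217 = 0.185512
  M+2: 0.257049×0.2783 + 0.499902×0.7217 = 0.432316
  M+4: 0.499902×0.2783 + 0.243049×0.7217 = 0.314531
  M+6: 0.243049×0.2783 = 0.067641
Scale to base peak (0.432316) = 100: 42.9 : 100.0 : 72.8 : 15.6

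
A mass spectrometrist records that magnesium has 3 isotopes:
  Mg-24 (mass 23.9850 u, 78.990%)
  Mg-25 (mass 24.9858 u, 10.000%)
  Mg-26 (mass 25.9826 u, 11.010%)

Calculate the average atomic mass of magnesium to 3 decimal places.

24.305 u

The abundance-weighted mean is 0.78990 × 23.9850 + 0.10000 × 24.9858 + 0.11010 × 25.9826
= 18.94575 + 2.49858 + 2.86068 = 24.30501 u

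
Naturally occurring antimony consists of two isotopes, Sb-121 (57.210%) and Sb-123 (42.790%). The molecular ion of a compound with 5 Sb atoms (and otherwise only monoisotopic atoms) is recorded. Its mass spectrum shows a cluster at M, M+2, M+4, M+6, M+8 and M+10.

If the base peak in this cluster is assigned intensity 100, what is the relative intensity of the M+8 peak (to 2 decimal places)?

27.97

Term probabilities: M 0.0613, M+2 0.2292, M+4 0.3428, M+6 0.2564, M+8 0.0959, M+10 0.0143. Base peak = M+4.
P(M+4) = C(5,2) × 0.57210^3 × 0.42790^2 = 10 × 0.18724742 × 0.18309841 = 0.342847 (base)
P(M+8) = C(5,4) × 0.57210^1 × 0.42790^4 = 5 × 0.5721 × 0.03352503 = 0.095898
Relative intensity = 0.095898 / 0.342847 × 100 = 27.97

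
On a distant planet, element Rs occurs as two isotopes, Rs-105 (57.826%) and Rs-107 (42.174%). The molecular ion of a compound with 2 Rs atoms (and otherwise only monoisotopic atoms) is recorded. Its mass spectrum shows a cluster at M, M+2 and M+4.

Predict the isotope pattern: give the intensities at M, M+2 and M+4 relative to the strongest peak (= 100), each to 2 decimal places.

68.56 : 100.00 : 36.47

Each Rs atom is independently Rs-105 (p = 0.57826) or Rs-107 (q = 0.42174); the cluster is the binomial expansion (p + q)^2.
P(M) = 0.57826^2 = 0.334385
P(M+2) = 2 × 0.57826^1 × 0.42174^1 = 0.487751
P(M+4) = 0.42174^2 = 0.177865
The M+2 peak is largest (0.487751); scaling to 100 gives 68.56 : 100.00 : 36.47.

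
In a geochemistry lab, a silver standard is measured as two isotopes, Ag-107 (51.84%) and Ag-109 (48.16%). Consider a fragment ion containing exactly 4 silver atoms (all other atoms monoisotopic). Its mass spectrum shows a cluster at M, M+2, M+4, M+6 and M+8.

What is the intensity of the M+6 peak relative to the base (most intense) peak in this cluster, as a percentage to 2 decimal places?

61.93%

(0.5184 + 0.4816)^4 gives M 0.0722, M+2 0.2684, M+4 0.3740, M+6 0.2316, M+8 0.0538; the largest is M+4.
P(M+4) = C(4,2) × 0.5184^2 × 0.4816^2 = 6 × 0.26873856 × 0.23193856 = 0.373985 (base)
P(M+6) = C(4,3) × 0.5184^1 × 0.4816^3 = 4 × 0.5184 × 0.11170161 = 0.231624
Relative intensity = 0.231624 / 0.373985 × 100 = 61.93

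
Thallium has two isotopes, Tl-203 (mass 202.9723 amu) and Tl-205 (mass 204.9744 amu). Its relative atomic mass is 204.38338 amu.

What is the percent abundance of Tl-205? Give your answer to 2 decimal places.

70.48%

Let x be the fractional abundance of Tl-203; then Tl-205 has abundance 1 − x.
202.9723·x + 204.9744·(1 − x) = 204.38338
(202.9723 − 204.9744)·x = 204.38338 − 204.9744
x = -0.59102 / -2.0021 = 0.29520 → 29.52% Tl-203, 70.48% Tl-205.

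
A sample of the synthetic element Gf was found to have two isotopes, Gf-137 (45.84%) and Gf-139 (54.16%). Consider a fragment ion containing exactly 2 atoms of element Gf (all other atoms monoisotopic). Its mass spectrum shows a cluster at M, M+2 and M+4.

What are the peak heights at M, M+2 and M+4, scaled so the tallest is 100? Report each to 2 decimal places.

Each Gf atom is independently Gf-137 (p = 0.4584) or Gf-139 (q = 0.5416); the cluster is the binomial expansion (p + q)^2.
P(M) = 0.4584^2 = 0.210131
P(M+2) = 2 × 0.4584^1 × 0.5416^1 = 0.496539
P(M+4) = 0.5416^2 = 0.293331
The M+2 peak is largest (0.496539); scaling to 100 gives 42.32 : 100.00 : 59.08.

42.32 : 100.00 : 59.08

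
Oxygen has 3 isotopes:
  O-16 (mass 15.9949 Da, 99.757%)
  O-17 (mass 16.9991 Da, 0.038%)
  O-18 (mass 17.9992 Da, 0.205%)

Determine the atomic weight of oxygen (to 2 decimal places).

Average mass = Σ (abundance × isotope mass) = 0.99757 × 15.9949 + 0.00038 × 16.9991 + 0.00205 × 17.9992
= 15.95603 + 0.00646 + 0.03690 = 15.99939 Da

16.00 Da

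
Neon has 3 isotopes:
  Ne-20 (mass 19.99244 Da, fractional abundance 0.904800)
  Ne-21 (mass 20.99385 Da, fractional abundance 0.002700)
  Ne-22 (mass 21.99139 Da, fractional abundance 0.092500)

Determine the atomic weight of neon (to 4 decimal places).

20.1800 Da

The abundance-weighted mean is 0.904800 × 19.99244 + 0.002700 × 20.99385 + 0.092500 × 21.99139
= 18.089160 + 0.056683 + 2.034204 = 20.180047 Da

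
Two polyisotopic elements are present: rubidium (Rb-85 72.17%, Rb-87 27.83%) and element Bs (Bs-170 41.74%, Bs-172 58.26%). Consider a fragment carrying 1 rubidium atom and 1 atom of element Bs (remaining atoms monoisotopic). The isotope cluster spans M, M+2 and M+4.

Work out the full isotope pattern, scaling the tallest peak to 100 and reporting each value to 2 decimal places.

56.14 : 100.00 : 30.21

Rubidium pattern (n=1): 0.7217 : 0.2783
Element Bs pattern (n=1): 0.4174 : 0.5826
Convolve the two distributions (both contribute in 2-u steps):
  M: 0.7217×0.4174 = 0.301238
  M+2: 0.7217×0.5826 + 0.2783×0.4174 = 0.536625
  M+4: 0.2783×0.5826 = 0.162138
Scale to base peak (0.536625) = 100: 56.14 : 100.00 : 30.21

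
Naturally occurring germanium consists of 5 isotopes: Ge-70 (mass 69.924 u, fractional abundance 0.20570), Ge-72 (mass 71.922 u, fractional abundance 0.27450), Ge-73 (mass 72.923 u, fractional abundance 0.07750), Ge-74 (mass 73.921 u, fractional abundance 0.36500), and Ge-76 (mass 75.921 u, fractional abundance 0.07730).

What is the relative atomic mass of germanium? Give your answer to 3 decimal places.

Ar = Σ fᵢ·mᵢ = 0.20570 × 69.924 + 0.27450 × 71.922 + 0.07750 × 72.923 + 0.36500 × 73.921 + 0.07730 × 75.921
= 14.3834 + 19.7426 + 5.6515 + 26.9812 + 5.8687 = 72.6274 u

72.627 u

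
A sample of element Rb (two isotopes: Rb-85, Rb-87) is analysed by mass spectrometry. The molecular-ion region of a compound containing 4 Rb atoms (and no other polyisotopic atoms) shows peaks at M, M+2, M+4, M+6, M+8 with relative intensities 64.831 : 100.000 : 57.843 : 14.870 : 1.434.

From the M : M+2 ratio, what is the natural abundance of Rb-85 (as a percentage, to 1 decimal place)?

72.2%

Let p = fractional abundance of Rb-85. I(M+2)/I(M) = [C(4,1)·p^3·(1−p)] / p^4 = 4·(1−p)/p = 100.000/64.831 = 1.5425
(1−p)/p = 1.5425/4 = 0.3856  ⇒  p = 1/(1 + 0.3856) = 0.7217
Rb-85: 72.2%, Rb-87: 27.8%.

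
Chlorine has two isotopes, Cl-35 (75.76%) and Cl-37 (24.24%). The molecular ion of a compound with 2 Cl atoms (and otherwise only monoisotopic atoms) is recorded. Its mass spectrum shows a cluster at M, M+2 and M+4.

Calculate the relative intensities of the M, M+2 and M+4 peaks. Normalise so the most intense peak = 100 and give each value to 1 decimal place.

100.0 : 64.0 : 10.2

The 2 Cl atoms are independent, so intensities follow the terms of (0.7576 + 0.2424)^2.
P(M) = 0.7576^2 = 0.573958
P(M+2) = 2 × 0.7576^1 × 0.2424^1 = 0.367284
P(M+4) = 0.2424^2 = 0.058758
The M peak is largest (0.573958); scaling to 100 gives 100.0 : 64.0 : 10.2.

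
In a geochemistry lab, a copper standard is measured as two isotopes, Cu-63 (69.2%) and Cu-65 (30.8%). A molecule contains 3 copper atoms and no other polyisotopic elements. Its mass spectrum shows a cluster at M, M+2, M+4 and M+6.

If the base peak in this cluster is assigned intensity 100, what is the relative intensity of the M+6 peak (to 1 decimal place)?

6.6

Binomial terms of (0.692 + 0.308)^3: M 0.3314, M+2 0.4425, M+4 0.1969, M+6 0.0292 → M+2 is the base peak.
P(M+2) = C(3,1) × 0.692^2 × 0.308^1 = 3 × 0.478864 × 0.3080 = 0.442470 (base)
P(M+6) = C(3,3) × 0.692^0 × 0.308^3 = 1 × 1.0000 × 0.02921811 = 0.029218
Relative intensity = 0.029218 / 0.442470 × 100 = 6.6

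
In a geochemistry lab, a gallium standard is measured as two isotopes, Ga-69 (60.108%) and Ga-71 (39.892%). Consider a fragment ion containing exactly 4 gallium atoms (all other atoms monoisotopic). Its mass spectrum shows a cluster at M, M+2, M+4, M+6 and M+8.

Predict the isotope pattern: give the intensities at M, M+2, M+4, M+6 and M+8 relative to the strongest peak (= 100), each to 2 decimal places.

Each Ga atom is independently Ga-69 (p = 0.60108) or Ga-71 (q = 0.39892); the cluster is the binomial expansion (p + q)^4.
P(M) = 0.60108^4 = 0.130536
P(M+2) = 4 × 0.60108^3 × 0.39892^1 = 0.346531
P(M+4) = 6 × 0.60108^2 × 0.39892^2 = 0.344975
P(M+6) = 4 × 0.60108^1 × 0.39892^3 = 0.152633
P(M+8) = 0.39892^4 = 0.025325
The M+2 peak is largest (0.346531); scaling to 100 gives 37.67 : 100.00 : 99.55 : 44.05 : 7.31.

37.67 : 100.00 : 99.55 : 44.05 : 7.31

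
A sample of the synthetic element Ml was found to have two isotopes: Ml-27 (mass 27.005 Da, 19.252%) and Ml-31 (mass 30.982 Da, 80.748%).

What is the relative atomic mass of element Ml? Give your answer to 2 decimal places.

Weight each isotope mass by its fractional abundance: 0.19252 × 27.005 + 0.80748 × 30.982
= 5.1990 + 25.0173 = 30.2163 Da

30.22 Da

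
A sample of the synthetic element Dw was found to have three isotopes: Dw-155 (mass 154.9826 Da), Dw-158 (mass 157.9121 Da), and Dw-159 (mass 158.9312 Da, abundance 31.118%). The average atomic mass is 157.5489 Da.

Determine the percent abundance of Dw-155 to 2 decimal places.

Let x and y be the fractions of Dw-155 and Dw-158. Then x + y = 1 − 0.31118 = 0.68882 and 154.9826x + 157.9121y = 157.5489 − 0.31118×158.9312 = 108.092689184.
Substituting: 154.9826x + 157.9121(0.68882 − x) = 108.092689184
(154.9826 − 157.9121)x = -0.680323538  ⇒  x = 0.23223, y = 0.45659
Dw-155: 23.22%, Dw-158: 45.66%.

23.22%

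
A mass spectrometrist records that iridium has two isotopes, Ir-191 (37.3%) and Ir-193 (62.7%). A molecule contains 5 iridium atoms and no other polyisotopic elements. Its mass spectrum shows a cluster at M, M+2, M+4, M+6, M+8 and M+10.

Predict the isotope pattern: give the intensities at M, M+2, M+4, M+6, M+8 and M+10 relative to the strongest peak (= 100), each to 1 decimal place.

The 5 Ir atoms are independent, so intensities follow the terms of (0.373 + 0.627)^5.
P(M) = 0.373^5 = 0.007220
P(M+2) = 5 × 0.373^4 × 0.627^1 = 0.060684
P(M+4) = 10 × 0.373^3 × 0.627^2 = 0.204015
P(M+6) = 10 × 0.373^2 × 0.627^3 = 0.342942
P(M+8) = 5 × 0.373^1 × 0.627^4 = 0.288237
P(M+10) = 0.627^5 = 0.096903
The M+6 peak is largest (0.342942); scaling to 100 gives 2.1 : 17.7 : 59.5 : 100.0 : 84.0 : 28.3.

2.1 : 17.7 : 59.5 : 100.0 : 84.0 : 28.3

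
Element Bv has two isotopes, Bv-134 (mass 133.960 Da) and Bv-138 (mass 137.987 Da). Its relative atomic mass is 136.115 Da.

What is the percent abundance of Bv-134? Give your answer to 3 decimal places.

46.486%

Let x be the fractional abundance of Bv-134; then Bv-138 has abundance 1 − x.
133.960·x + 137.987·(1 − x) = 136.115
(133.960 − 137.987)·x = 136.115 − 137.987
x = -1.872 / -4.027 = 0.46486 → 46.486% Bv-134, 53.514% Bv-138.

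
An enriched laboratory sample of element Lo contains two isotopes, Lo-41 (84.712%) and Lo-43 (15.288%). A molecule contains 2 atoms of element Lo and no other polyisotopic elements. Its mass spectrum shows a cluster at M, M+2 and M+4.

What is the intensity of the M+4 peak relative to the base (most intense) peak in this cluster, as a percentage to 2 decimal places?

3.26%

Binomial terms of (0.84712 + 0.15288)^2: M 0.7176, M+2 0.2590, M+4 0.0234 → M is the base peak.
P(M) = C(2,0) × 0.84712^2 × 0.15288^0 = 1 × 0.71761229 × 1.0000 = 0.717612 (base)
P(M+4) = C(2,2) × 0.84712^0 × 0.15288^2 = 1 × 1.0000 × 0.02337229 = 0.023372
Relative intensity = 0.023372 / 0.717612 × 100 = 3.26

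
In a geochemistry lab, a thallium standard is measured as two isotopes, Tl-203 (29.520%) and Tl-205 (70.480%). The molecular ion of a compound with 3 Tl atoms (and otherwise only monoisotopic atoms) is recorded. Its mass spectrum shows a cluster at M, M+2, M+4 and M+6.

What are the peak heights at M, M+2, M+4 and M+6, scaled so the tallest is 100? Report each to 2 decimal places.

Each Tl atom is independently Tl-203 (p = 0.29520) or Tl-205 (q = 0.70480); the cluster is the binomial expansion (p + q)^3.
P(M) = 0.29520^3 = 0.025725
P(M+2) = 3 × 0.29520^2 × 0.70480^1 = 0.184255
P(M+4) = 3 × 0.29520^1 × 0.70480^2 = 0.439916
P(M+6) = 0.70480^3 = 0.350104
The M+4 peak is largest (0.439916); scaling to 100 gives 5.85 : 41.88 : 100.00 : 79.58.

5.85 : 41.88 : 100.00 : 79.58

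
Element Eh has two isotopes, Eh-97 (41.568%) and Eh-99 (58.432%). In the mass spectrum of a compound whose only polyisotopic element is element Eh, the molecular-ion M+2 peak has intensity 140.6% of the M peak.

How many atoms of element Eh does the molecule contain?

With n Eh atoms, P(M+2)/P(M) = C(n,1)·p^(n−1)q / p^n = n·q/p = n · 0.58432/0.41568.
n = 1.406 × 0.41568/0.58432 = 1.00 ≈ 1

1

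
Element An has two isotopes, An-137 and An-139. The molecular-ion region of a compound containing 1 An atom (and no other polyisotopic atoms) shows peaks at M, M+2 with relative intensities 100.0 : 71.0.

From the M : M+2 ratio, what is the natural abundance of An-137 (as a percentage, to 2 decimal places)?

58.48%

Write p for the An-137 fraction. I(M+2)/I(M) = [C(1,1)·p^0·(1−p)] / p^1 = 1·(1−p)/p = 71.0/100.0 = 0.7100
(1−p)/p = 0.7100/1 = 0.7100  ⇒  p = 1/(1 + 0.7100) = 0.5848
An-137: 58.48%, An-139: 41.52%.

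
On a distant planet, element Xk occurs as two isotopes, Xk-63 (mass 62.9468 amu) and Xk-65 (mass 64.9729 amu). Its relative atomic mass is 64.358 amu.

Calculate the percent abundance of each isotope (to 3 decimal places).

Xk-63: 30.349%, Xk-65: 69.651%

With x = fraction of Xk-63 (so Xk-65 is 1 − x):
62.9468·x + 64.9729·(1 − x) = 64.358
(62.9468 − 64.9729)·x = 64.358 − 64.9729
x = -0.6149 / -2.0261 = 0.30349 → 30.349% Xk-63, 69.651% Xk-65.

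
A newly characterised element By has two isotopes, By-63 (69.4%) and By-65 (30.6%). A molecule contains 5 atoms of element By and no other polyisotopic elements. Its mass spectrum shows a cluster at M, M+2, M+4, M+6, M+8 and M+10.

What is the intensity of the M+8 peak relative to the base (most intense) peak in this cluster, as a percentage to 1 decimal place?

8.6%

Term probabilities: M 0.1610, M+2 0.3549, M+4 0.3130, M+6 0.1380, M+8 0.0304, M+10 0.0027. Base peak = M+2.
P(M+2) = C(5,1) × 0.694^4 × 0.306^1 = 5 × 0.23197324 × 0.3060 = 0.354919 (base)
P(M+8) = C(5,4) × 0.694^1 × 0.306^4 = 5 × 0.6940 × 0.0087677 = 0.030424
Relative intensity = 0.030424 / 0.354919 × 100 = 8.6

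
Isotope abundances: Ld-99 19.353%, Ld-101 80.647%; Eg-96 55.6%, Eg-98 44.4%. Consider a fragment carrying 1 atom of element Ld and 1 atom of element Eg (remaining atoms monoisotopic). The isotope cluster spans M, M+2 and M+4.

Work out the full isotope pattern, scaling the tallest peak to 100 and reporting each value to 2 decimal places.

20.14 : 100.00 : 67.01

Element Ld pattern (n=1): 0.19353 : 0.80647
Element Eg pattern (n=1): 0.5560 : 0.4440
Convolve the two distributions (both contribute in 2-u steps):
  M: 0.19353×0.5560 = 0.107603
  M+2: 0.19353×0.4440 + 0.80647×0.5560 = 0.534325
  M+4: 0.80647×0.4440 = 0.358073
Scale to base peak (0.534325) = 100: 20.14 : 100.00 : 67.01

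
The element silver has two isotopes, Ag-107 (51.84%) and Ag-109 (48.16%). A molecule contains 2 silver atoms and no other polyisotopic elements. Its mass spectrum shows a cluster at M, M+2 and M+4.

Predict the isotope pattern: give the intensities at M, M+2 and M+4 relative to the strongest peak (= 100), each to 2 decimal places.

53.82 : 100.00 : 46.45

Each Ag atom is independently Ag-107 (p = 0.5184) or Ag-109 (q = 0.4816); the cluster is the binomial expansion (p + q)^2.
P(M) = 0.5184^2 = 0.268739
P(M+2) = 2 × 0.5184^1 × 0.4816^1 = 0.499323
P(M+4) = 0.4816^2 = 0.231939
The M+2 peak is largest (0.499323); scaling to 100 gives 53.82 : 100.00 : 46.45.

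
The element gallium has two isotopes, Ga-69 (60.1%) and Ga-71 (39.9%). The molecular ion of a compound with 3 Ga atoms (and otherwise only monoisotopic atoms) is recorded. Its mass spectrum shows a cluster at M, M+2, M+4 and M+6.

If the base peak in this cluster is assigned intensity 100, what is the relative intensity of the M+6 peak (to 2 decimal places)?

14.69

(0.601 + 0.399)^3 gives M 0.2171, M+2 0.4324, M+4 0.2870, M+6 0.0635; the largest is M+2.
P(M+2) = C(3,1) × 0.601^2 × 0.399^1 = 3 × 0.361201 × 0.3990 = 0.432358 (base)
P(M+6) = C(3,3) × 0.601^0 × 0.399^3 = 1 × 1.0000 × 0.0635212 = 0.063521
Relative intensity = 0.063521 / 0.432358 × 100 = 14.69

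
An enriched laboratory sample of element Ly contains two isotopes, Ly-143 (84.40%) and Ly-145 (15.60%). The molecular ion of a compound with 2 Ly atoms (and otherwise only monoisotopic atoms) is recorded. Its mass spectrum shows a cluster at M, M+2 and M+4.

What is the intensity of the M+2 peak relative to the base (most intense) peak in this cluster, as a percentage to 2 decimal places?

(0.8440 + 0.1560)^2 gives M 0.7123, M+2 0.2633, M+4 0.0243; the largest is M.
P(M) = C(2,0) × 0.8440^2 × 0.1560^0 = 1 × 0.712336 × 1.0000 = 0.712336 (base)
P(M+2) = C(2,1) × 0.8440^1 × 0.1560^1 = 2 × 0.8440 × 0.1560 = 0.263328
Relative intensity = 0.263328 / 0.712336 × 100 = 36.97

36.97%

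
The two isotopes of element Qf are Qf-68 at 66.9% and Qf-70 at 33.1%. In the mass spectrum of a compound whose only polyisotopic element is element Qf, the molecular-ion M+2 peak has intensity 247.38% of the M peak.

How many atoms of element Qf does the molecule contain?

With n Qf atoms, P(M+2)/P(M) = C(n,1)·p^(n−1)q / p^n = n·q/p = n · 0.331/0.669.
n = 2.4738 × 0.669/0.331 = 5.00 ≈ 5

5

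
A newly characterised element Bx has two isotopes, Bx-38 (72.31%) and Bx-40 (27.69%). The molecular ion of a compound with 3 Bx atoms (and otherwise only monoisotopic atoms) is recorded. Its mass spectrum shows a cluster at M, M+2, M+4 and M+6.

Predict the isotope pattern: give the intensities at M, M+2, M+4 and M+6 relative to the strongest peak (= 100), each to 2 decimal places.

The 3 Bx atoms are independent, so intensities follow the terms of (0.7231 + 0.2769)^3.
P(M) = 0.7231^3 = 0.378090
P(M+2) = 3 × 0.7231^2 × 0.2769^1 = 0.434351
P(M+4) = 3 × 0.7231^1 × 0.2769^2 = 0.166328
P(M+6) = 0.2769^3 = 0.021231
The M+2 peak is largest (0.434351); scaling to 100 gives 87.05 : 100.00 : 38.29 : 4.89.

87.05 : 100.00 : 38.29 : 4.89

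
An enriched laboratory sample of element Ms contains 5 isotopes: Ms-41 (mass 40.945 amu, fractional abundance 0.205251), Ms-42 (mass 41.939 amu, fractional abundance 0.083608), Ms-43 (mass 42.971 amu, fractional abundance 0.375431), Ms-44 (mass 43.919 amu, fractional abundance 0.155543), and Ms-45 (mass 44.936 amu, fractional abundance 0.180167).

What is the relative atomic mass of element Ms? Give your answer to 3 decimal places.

Ar = Σ fᵢ·mᵢ = 0.205251 × 40.945 + 0.083608 × 41.939 + 0.375431 × 42.971 + 0.155543 × 43.919 + 0.180167 × 44.936
= 8.4040 + 3.5064 + 16.1326 + 6.8313 + 8.0960 = 42.9703 amu

42.970 amu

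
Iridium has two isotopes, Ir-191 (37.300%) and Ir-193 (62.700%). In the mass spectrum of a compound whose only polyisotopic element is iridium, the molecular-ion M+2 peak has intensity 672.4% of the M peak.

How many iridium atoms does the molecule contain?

4

With n Ir atoms, P(M+2)/P(M) = C(n,1)·p^(n−1)q / p^n = n·q/p = n · 0.62700/0.37300.
n = 6.724 × 0.37300/0.62700 = 4.00 ≈ 4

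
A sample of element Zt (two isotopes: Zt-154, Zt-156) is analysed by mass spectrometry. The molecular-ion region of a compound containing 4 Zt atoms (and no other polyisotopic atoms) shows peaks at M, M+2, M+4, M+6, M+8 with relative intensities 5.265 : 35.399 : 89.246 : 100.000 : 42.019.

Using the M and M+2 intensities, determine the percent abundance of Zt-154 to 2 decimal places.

Let p = fractional abundance of Zt-154. I(M+2)/I(M) = [C(4,1)·p^3·(1−p)] / p^4 = 4·(1−p)/p = 35.399/5.265 = 6.7235
(1−p)/p = 6.7235/4 = 1.6809  ⇒  p = 1/(1 + 1.6809) = 0.3730
Zt-154: 37.30%, Zt-156: 62.70%.

37.30%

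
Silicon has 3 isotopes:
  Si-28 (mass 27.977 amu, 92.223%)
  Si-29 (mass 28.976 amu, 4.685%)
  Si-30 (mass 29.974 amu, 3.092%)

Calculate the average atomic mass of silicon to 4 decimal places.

Ar = Σ fᵢ·mᵢ = 0.92223 × 27.977 + 0.04685 × 28.976 + 0.03092 × 29.974
= 25.80123 + 1.35753 + 0.92680 = 28.08556 amu

28.0856 amu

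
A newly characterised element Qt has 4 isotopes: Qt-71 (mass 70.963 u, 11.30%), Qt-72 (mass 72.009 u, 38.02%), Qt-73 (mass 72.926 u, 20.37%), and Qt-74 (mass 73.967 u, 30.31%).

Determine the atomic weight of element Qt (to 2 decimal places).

72.67 u

The abundance-weighted mean is 0.1130 × 70.963 + 0.3802 × 72.009 + 0.2037 × 72.926 + 0.3031 × 73.967
= 8.0188 + 27.3778 + 14.8550 + 22.4194 = 72.6710 u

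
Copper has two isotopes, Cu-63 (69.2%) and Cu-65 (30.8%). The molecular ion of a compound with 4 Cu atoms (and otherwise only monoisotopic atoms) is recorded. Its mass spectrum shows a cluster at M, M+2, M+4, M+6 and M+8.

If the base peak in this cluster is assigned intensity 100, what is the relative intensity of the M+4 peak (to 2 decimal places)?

Term probabilities: M 0.2293, M+2 0.4083, M+4 0.2726, M+6 0.0809, M+8 0.0090. Base peak = M+2.
P(M+2) = C(4,1) × 0.692^3 × 0.308^1 = 4 × 0.33137389 × 0.3080 = 0.408253 (base)
P(M+4) = C(4,2) × 0.692^2 × 0.308^2 = 6 × 0.478864 × 0.094864 = 0.272562
Relative intensity = 0.272562 / 0.408253 × 100 = 66.76

66.76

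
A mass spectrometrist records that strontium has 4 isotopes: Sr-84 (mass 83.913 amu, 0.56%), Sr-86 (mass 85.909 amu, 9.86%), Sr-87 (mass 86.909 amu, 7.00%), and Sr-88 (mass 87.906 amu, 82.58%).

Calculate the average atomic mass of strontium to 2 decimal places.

87.62 amu

Weight each isotope mass by its fractional abundance: 0.0056 × 83.913 + 0.0986 × 85.909 + 0.0700 × 86.909 + 0.8258 × 87.906
= 0.4699 + 8.4706 + 6.0836 + 72.5928 = 87.6169 amu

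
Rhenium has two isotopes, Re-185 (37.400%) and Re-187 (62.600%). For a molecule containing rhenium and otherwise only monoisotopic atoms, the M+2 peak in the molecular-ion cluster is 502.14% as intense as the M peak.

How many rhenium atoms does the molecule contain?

3

For n independent Re atoms, I(M+2)/I(M) = n · (abundance Re-187) / (abundance Re-185) = n · 0.62600/0.37400.
n = 5.0214 × 0.37400/0.62600 = 3.00 ≈ 3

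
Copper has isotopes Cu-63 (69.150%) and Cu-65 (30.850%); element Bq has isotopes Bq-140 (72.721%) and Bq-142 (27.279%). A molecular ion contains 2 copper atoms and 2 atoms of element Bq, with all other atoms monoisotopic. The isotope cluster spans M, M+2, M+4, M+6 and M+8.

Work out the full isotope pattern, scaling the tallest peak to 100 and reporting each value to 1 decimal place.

Copper pattern (n=2): 0.47817225 : 0.4266555 : 0.09517225
Element Bq pattern (n=2): 0.52883438 : 0.39675123 : 0.07441438
Convolve the two distributions (both contribute in 2-u steps):
  M: 0.47817225×0.52883438 = 0.252874
  M+2: 0.47817225×0.39675123 + 0.4266555×0.52883438 = 0.415346
  M+4: 0.47817225×0.07441438 + 0.4266555×0.39675123 + 0.09517225×0.52883438 = 0.255189
  M+6: 0.4266555×0.07441438 + 0.09517225×0.39675123 = 0.069509
  M+8: 0.09517225×0.07441438 = 0.007082
Scale to base peak (0.415346) = 100: 60.9 : 100.0 : 61.4 : 16.7 : 1.7

60.9 : 100.0 : 61.4 : 16.7 : 1.7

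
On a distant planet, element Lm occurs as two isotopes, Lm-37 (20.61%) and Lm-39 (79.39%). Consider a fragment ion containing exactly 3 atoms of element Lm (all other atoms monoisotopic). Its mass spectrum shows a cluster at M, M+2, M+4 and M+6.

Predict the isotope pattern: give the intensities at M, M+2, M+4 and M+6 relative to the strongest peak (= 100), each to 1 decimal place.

The 3 Lm atoms are independent, so intensities follow the terms of (0.2061 + 0.7939)^3.
P(M) = 0.2061^3 = 0.008755
P(M+2) = 3 × 0.2061^2 × 0.7939^1 = 0.101168
P(M+4) = 3 × 0.2061^1 × 0.7939^2 = 0.389700
P(M+6) = 0.7939^3 = 0.500377
The M+6 peak is largest (0.500377); scaling to 100 gives 1.7 : 20.2 : 77.9 : 100.0.

1.7 : 20.2 : 77.9 : 100.0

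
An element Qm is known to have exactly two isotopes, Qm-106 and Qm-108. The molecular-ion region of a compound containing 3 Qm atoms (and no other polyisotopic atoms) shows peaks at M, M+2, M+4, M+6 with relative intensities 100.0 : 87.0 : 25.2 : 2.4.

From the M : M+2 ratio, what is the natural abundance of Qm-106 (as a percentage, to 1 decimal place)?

Let p = fractional abundance of Qm-106. I(M+2)/I(M) = [C(3,1)·p^2·(1−p)] / p^3 = 3·(1−p)/p = 87.0/100.0 = 0.8700
(1−p)/p = 0.8700/3 = 0.2900  ⇒  p = 1/(1 + 0.2900) = 0.7752
Qm-106: 77.5%, Qm-108: 22.5%.

77.5%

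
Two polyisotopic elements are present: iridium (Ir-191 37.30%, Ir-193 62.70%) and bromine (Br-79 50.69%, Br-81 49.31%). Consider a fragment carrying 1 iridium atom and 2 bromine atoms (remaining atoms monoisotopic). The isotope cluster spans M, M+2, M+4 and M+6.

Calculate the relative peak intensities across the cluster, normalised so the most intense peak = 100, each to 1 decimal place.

Iridium pattern (n=1): 0.3730 : 0.6270
Bromine pattern (n=2): 0.25694761 : 0.49990478 : 0.24314761
Convolve the two distributions (both contribute in 2-u steps):
  M: 0.3730×0.25694761 = 0.095841
  M+2: 0.3730×0.49990478 + 0.6270×0.25694761 = 0.347571
  M+4: 0.3730×0.24314761 + 0.6270×0.49990478 = 0.404134
  M+6: 0.6270×0.24314761 = 0.152454
Scale to base peak (0.404134) = 100: 23.7 : 86.0 : 100.0 : 37.7

23.7 : 86.0 : 100.0 : 37.7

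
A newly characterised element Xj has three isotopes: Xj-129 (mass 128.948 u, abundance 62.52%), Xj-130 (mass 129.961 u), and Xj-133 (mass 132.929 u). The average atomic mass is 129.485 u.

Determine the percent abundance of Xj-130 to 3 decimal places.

32.179%

Let x and y be the fractions of Xj-130 and Xj-133. Then x + y = 1 − 0.6252 = 0.3748 and 129.961x + 132.929y = 129.485 − 0.6252×128.948 = 48.8667104.
Substituting: 129.961x + 132.929(0.3748 − x) = 48.8667104
(129.961 − 132.929)x = -0.9550788  ⇒  x = 0.32179, y = 0.05301
Xj-130: 32.179%, Xj-133: 5.301%.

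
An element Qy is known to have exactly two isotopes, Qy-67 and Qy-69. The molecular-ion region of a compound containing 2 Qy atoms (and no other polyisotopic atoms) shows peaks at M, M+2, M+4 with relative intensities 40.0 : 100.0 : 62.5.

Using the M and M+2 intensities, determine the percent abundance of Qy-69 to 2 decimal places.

Write p for the Qy-67 fraction. I(M+2)/I(M) = [C(2,1)·p^1·(1−p)] / p^2 = 2·(1−p)/p = 100.0/40.0 = 2.5000
(1−p)/p = 2.5000/2 = 1.2500  ⇒  p = 1/(1 + 1.2500) = 0.4444
Qy-67: 44.44%, Qy-69: 55.56%.

55.56%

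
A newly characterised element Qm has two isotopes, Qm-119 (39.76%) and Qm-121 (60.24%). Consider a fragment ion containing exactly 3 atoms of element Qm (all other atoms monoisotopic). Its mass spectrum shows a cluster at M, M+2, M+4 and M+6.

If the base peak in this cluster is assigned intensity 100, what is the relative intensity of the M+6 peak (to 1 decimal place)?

50.5

Term probabilities: M 0.0629, M+2 0.2857, M+4 0.4329, M+6 0.2186. Base peak = M+4.
P(M+4) = C(3,2) × 0.3976^1 × 0.6024^2 = 3 × 0.3976 × 0.36288576 = 0.432850 (base)
P(M+6) = C(3,3) × 0.3976^0 × 0.6024^3 = 1 × 1.0000 × 0.21860238 = 0.218602
Relative intensity = 0.218602 / 0.432850 × 100 = 50.5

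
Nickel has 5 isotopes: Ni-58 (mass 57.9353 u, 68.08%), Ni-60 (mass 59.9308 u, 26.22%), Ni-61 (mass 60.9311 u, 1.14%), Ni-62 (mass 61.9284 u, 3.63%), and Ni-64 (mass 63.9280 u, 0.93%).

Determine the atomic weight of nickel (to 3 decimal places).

58.693 u

The abundance-weighted mean is 0.6808 × 57.9353 + 0.2622 × 59.9308 + 0.0114 × 60.9311 + 0.0363 × 61.9284 + 0.0093 × 63.9280
= 39.44235 + 15.71386 + 0.69461 + 2.24800 + 0.59453 = 58.69335 u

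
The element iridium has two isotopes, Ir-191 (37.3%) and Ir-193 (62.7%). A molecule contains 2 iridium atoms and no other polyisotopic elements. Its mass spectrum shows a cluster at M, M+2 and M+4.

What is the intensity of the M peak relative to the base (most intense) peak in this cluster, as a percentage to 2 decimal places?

(0.373 + 0.627)^2 gives M 0.1391, M+2 0.4677, M+4 0.3931; the largest is M+2.
P(M+2) = C(2,1) × 0.373^1 × 0.627^1 = 2 × 0.3730 × 0.6270 = 0.467742 (base)
P(M) = C(2,0) × 0.373^2 × 0.627^0 = 1 × 0.139129 × 1.0000 = 0.139129
Relative intensity = 0.139129 / 0.467742 × 100 = 29.74

29.74%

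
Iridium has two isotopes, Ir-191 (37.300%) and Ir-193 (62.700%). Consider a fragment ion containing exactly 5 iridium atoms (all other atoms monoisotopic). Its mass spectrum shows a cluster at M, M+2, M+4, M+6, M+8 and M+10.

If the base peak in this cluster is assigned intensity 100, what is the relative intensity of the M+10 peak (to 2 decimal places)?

28.26

(0.37300 + 0.62700)^5 gives M 0.0072, M+2 0.0607, M+4 0.2040, M+6 0.3429, M+8 0.2882, M+10 0.0969; the largest is M+6.
P(M+6) = C(5,3) × 0.37300^2 × 0.62700^3 = 10 × 0.139129 × 0.24649188 = 0.342942 (base)
P(M+10) = C(5,5) × 0.37300^0 × 0.62700^5 = 1 × 1.0000 × 0.09690311 = 0.096903
Relative intensity = 0.096903 / 0.342942 × 100 = 28.26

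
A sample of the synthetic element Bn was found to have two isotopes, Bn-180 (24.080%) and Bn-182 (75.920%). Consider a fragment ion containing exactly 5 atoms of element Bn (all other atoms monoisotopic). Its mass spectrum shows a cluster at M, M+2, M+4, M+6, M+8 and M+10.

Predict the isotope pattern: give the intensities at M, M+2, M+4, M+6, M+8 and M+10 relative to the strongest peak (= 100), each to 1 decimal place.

0.2 : 3.2 : 20.1 : 63.4 : 100.0 : 63.1

The 5 Bn atoms are independent, so intensities follow the terms of (0.24080 + 0.75920)^5.
P(M) = 0.24080^5 = 0.000810
P(M+2) = 5 × 0.24080^4 × 0.75920^1 = 0.012763
P(M+4) = 10 × 0.24080^3 × 0.75920^2 = 0.080479
P(M+6) = 10 × 0.24080^2 × 0.75920^3 = 0.253736
P(M+8) = 5 × 0.24080^1 × 0.75920^4 = 0.399992
P(M+10) = 0.75920^5 = 0.252221
The M+8 peak is largest (0.399992); scaling to 100 gives 0.2 : 3.2 : 20.1 : 63.4 : 100.0 : 63.1.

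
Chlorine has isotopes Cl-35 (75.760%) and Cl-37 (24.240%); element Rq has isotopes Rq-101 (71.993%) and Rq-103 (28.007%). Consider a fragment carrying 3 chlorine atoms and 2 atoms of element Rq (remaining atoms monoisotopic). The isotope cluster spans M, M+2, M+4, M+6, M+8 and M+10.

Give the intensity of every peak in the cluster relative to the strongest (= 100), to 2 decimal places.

57.54 : 100.00 : 69.35 : 23.99 : 4.14 : 0.29

Chlorine pattern (n=3): 0.4348304 : 0.41738208 : 0.13354464 : 0.01424288
Element Rq pattern (n=2): 0.5182992 : 0.40326159 : 0.0784392
Convolve the two distributions (both contribute in 2-u steps):
  M: 0.4348304×0.5182992 = 0.225372
  M+2: 0.4348304×0.40326159 + 0.41738208×0.5182992 = 0.391679
  M+4: 0.4348304×0.0784392 + 0.41738208×0.40326159 + 0.13354464×0.5182992 = 0.271638
  M+6: 0.41738208×0.0784392 + 0.13354464×0.40326159 + 0.01424288×0.5182992 = 0.093975
  M+8: 0.13354464×0.0784392 + 0.01424288×0.40326159 = 0.016219
  M+10: 0.01424288×0.0784392 = 0.001117
Scale to base peak (0.391679) = 100: 57.54 : 100.00 : 69.35 : 23.99 : 4.14 : 0.29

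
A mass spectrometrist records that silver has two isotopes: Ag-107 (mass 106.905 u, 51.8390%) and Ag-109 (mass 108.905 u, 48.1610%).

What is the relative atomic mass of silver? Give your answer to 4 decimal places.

The abundance-weighted mean is 0.518390 × 106.905 + 0.481610 × 108.905
= 55.41848 + 52.44974 = 107.86822 u

107.8682 u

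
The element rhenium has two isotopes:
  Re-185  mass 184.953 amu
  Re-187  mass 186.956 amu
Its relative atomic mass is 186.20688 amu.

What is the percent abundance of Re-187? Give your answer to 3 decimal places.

With x = fraction of Re-185 (so Re-187 is 1 − x):
184.953·x + 186.956·(1 − x) = 186.20688
(184.953 − 186.956)·x = 186.20688 − 186.956
x = -0.74912 / -2.003 = 0.37400 → 37.400% Re-185, 62.600% Re-187.

62.600%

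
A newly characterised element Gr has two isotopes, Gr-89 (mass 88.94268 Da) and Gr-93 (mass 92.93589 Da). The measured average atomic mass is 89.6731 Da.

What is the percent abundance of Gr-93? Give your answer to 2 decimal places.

Let x be the fractional abundance of Gr-89; then Gr-93 has abundance 1 − x.
88.94268·x + 92.93589·(1 − x) = 89.6731
(88.94268 − 92.93589)·x = 89.6731 − 92.93589
x = -3.26279 / -3.99321 = 0.81708 → 81.71% Gr-89, 18.29% Gr-93.

18.29%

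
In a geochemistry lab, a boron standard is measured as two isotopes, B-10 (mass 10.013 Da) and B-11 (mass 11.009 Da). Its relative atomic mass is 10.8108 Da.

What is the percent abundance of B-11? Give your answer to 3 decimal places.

With x = fraction of B-10 (so B-11 is 1 − x):
10.013·x + 11.009·(1 − x) = 10.8108
(10.013 − 11.009)·x = 10.8108 − 11.009
x = -0.1982 / -0.996 = 0.19900 → 19.900% B-10, 80.100% B-11.

80.100%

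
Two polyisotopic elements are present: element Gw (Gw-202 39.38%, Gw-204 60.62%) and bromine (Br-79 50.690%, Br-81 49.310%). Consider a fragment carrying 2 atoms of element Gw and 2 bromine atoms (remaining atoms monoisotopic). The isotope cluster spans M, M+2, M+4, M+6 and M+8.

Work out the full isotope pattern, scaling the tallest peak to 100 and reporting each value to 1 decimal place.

Element Gw pattern (n=2): 0.15507844 : 0.47744312 : 0.36747844
Bromine pattern (n=2): 0.25694761 : 0.49990478 : 0.24314761
Convolve the two distributions (both contribute in 2-u steps):
  M: 0.15507844×0.25694761 = 0.039847
  M+2: 0.15507844×0.49990478 + 0.47744312×0.25694761 = 0.200202
  M+4: 0.15507844×0.24314761 + 0.47744312×0.49990478 + 0.36747844×0.25694761 = 0.370806
  M+6: 0.47744312×0.24314761 + 0.36747844×0.49990478 = 0.299793
  M+8: 0.36747844×0.24314761 = 0.089352
Scale to base peak (0.370806) = 100: 10.7 : 54.0 : 100.0 : 80.8 : 24.1

10.7 : 54.0 : 100.0 : 80.8 : 24.1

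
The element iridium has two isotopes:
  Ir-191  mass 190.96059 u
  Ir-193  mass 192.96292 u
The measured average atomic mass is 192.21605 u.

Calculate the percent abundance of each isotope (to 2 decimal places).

With x = fraction of Ir-191 (so Ir-193 is 1 − x):
190.96059·x + 192.96292·(1 − x) = 192.21605
(190.96059 − 192.96292)·x = 192.21605 − 192.96292
x = -0.74687 / -2.00233 = 0.37300 → 37.30% Ir-191, 62.70% Ir-193.

Ir-191: 37.30%, Ir-193: 62.70%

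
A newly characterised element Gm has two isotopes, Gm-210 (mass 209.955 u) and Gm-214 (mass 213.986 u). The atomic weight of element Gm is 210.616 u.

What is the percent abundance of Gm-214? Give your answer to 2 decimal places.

16.40%

Let x be the fractional abundance of Gm-210; then Gm-214 has abundance 1 − x.
209.955·x + 213.986·(1 − x) = 210.616
(209.955 − 213.986)·x = 210.616 − 213.986
x = -3.370 / -4.031 = 0.83602 → 83.60% Gm-210, 16.40% Gm-214.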